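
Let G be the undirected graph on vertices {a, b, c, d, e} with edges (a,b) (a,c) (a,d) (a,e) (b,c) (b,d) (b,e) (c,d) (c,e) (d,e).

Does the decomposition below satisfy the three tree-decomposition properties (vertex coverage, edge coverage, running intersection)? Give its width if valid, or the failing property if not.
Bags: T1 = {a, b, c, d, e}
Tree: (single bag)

Every vertex of G appears in some bag (union = {a, b, c, d, e}); every edge is covered by a bag; and for each vertex v the set of bags containing v is connected in the bag tree. The decomposition is therefore valid. The largest bag has 5 vertices, so the width is 4.

Yes; width 4.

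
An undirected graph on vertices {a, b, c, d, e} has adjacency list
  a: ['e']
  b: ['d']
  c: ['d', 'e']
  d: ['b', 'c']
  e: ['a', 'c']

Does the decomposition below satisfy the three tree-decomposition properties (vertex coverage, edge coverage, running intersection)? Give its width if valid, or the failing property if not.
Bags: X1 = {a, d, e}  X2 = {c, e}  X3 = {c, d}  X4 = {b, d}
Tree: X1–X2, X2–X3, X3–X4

A tree decomposition must satisfy three properties: every vertex lies in some bag; for every edge, both endpoints lie together in some bag; and for every vertex, the bags containing it form a connected subtree. Here bags containing vertex d are not connected in the tree, so the decomposition is invalid.

No — bags containing vertex d are not connected in the tree.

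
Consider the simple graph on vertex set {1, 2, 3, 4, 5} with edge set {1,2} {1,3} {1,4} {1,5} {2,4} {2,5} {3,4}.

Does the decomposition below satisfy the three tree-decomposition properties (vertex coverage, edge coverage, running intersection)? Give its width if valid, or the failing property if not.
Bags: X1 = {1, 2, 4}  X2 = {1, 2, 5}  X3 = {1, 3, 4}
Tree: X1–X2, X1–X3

Checking the three conditions: (i) the bags cover all of {1, 2, 3, 4, 5}; (ii) for each edge, some bag contains both endpoints; (iii) the bags containing any fixed vertex form a subtree. All hold, so the decomposition is valid with width 3 − 1 = 2.

Yes; width 2.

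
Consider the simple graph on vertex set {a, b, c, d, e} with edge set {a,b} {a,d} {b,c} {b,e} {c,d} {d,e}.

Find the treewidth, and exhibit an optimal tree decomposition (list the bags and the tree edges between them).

Treewidth 2.
Bags: B1 = {b, c, d}  B2 = {b, d, e}  B3 = {a, b, d}
Tree: B1–B2, B2–B3

Every bag has size at most 3, so the width is 3 − 1 = 2 and tw(G) ≤ 2. For the lower bound, G contains the cycle d–c–b–e–d, so G is not a forest; only forests have treewidth ≤ 1, hence tw(G) ≥ 2. Therefore the treewidth is 2.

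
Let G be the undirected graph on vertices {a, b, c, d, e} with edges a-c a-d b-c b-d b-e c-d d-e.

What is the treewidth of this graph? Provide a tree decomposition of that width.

Treewidth 2.
One such decomposition:
Bags: B1 = {b, c, d}  B2 = {a, c, d}  B3 = {b, d, e}
Tree: B1–B2, B1–B3

Each bag holds 3 vertices, so the decomposition has width 2, which upper-bounds the treewidth. Conversely, {b, d, e} is a clique of size 3, and the vertices of any clique must share a bag in every tree decomposition; so some bag has ≥ 3 vertices and tw(G) ≥ 2. Therefore the treewidth is 2.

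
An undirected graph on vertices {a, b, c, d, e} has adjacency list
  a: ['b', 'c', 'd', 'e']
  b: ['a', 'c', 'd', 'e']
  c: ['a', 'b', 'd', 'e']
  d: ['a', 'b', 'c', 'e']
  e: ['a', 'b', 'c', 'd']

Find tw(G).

A width-4 tree decomposition is:
Bags: B1 = {a, b, c, d, e}
Tree: (single bag)
A single bag containing all 5 vertices is trivially a valid decomposition of width 4. For the lower bound, the 5 vertices {a, b, c, d, e} are pairwise adjacent, and any tree decomposition puts a clique entirely inside one bag — forcing width ≥ 4. Combining the bounds, tw(G) = 4.

4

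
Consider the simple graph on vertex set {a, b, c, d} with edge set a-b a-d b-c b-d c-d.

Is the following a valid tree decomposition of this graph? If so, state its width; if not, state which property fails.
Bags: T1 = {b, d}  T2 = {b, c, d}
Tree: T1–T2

A tree decomposition must satisfy three properties: every vertex lies in some bag; for every edge, both endpoints lie together in some bag; and for every vertex, the bags containing it form a connected subtree. Here vertex a appears in no bag, so the decomposition is invalid.

No — vertex a appears in no bag.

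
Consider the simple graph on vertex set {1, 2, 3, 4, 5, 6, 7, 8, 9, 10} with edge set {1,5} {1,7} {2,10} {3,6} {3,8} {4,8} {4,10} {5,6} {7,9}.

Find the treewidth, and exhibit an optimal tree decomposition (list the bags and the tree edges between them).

Each bag holds 2 vertices, so the decomposition has width 1, which upper-bounds the treewidth. Any graph with an edge has treewidth ≥ 1, and G has the edge 2–10. Hence tw(G) = 1 exactly.

Treewidth 1.
One optimal decomposition is:
Bags: B1 = {2, 10}  B2 = {4, 10}  B3 = {4, 8}  B4 = {3, 8}  B5 = {3, 6}  B6 = {5, 6}  B7 = {1, 5}  B8 = {1, 7}  B9 = {7, 9}
Tree: B1–B2, B2–B3, B3–B4, B4–B5, B5–B6, B6–B7, B7–B8, B8–B9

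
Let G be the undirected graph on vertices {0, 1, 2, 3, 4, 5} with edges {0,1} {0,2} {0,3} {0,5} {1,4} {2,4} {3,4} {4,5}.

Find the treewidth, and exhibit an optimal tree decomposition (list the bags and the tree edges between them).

Every bag has size at most 3, so the width is 3 − 1 = 2 and tw(G) ≤ 2. Since 1–4–2–0–1 is a cycle in G, G is not acyclic. Forests are exactly the graphs of treewidth ≤ 1, so tw(G) ≥ 2. Combining the bounds, tw(G) = 2.

Treewidth 2.
One such decomposition:
Bags: B1 = {0, 1, 4}  B2 = {0, 2, 4}  B3 = {0, 4, 5}  B4 = {0, 3, 4}
Tree: B1–B2, B2–B3, B3–B4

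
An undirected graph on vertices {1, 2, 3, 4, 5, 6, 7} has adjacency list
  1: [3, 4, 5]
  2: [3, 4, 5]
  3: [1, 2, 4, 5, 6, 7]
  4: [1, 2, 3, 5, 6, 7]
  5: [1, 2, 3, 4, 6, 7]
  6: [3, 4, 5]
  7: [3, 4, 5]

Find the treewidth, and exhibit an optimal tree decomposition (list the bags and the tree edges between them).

Treewidth 3.
One optimal decomposition is:
Bags: B1 = {3, 4, 5, 6}  B2 = {3, 4, 5, 7}  B3 = {1, 3, 4, 5}  B4 = {2, 3, 4, 5}
Tree: B1–B2, B1–B3, B2–B4

Each bag holds 4 vertices, so the decomposition has width 3, which upper-bounds the treewidth. On the other hand G contains the 4-clique {1, 3, 4, 5}. A clique must lie in a single bag of any decomposition, so no decomposition can have width below 3. Combining the bounds, tw(G) = 3.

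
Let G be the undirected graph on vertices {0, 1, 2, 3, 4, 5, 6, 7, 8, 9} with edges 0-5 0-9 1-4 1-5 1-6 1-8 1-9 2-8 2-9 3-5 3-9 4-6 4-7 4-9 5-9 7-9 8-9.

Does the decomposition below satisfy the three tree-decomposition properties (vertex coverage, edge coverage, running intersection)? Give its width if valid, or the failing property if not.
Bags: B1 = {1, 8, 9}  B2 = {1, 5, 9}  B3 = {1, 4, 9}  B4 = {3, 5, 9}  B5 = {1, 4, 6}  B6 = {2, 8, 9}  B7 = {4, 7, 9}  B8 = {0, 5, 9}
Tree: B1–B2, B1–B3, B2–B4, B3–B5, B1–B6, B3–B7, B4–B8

Yes; width 2.

Every vertex of G appears in some bag (union = {0, 1, 2, 3, 4, 5, 6, 7, 8, 9}); every edge is covered by a bag; and for each vertex v the set of bags containing v is connected in the bag tree. The decomposition is therefore valid. The largest bag has 3 vertices, so the width is 2.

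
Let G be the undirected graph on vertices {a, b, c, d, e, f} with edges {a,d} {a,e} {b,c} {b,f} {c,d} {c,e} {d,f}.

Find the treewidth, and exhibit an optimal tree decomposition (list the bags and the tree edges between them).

The largest bag has 3 vertices, giving width 2; this decomposition certifies tw(G) ≤ 2. For the lower bound, G contains the cycle e–a–d–c–e, so G is not a forest; only forests have treewidth ≤ 1, hence tw(G) ≥ 2. Hence tw(G) = 2 exactly.

Treewidth 2.
One such decomposition:
Bags: B1 = {a, c, e}  B2 = {a, c, d}  B3 = {b, c, d}  B4 = {b, d, f}
Tree: B1–B2, B2–B3, B3–B4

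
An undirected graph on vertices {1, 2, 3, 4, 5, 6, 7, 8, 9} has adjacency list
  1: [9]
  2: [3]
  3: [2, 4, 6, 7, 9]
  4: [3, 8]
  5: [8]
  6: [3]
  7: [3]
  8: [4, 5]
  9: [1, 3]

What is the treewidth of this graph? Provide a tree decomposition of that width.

Treewidth 1.
One optimal decomposition is:
Bags: B1 = {4, 8}  B2 = {3, 4}  B3 = {3, 9}  B4 = {1, 9}  B5 = {2, 3}  B6 = {5, 8}  B7 = {3, 6}  B8 = {3, 7}
Tree: B1–B2, B2–B3, B3–B4, B3–B5, B1–B6, B3–B7, B7–B8

The largest bag has 2 vertices, giving width 1; this decomposition certifies tw(G) ≤ 1. Since G has at least one edge (e.g. 8–4), it is not an edgeless graph, so tw(G) ≥ 1. Therefore the treewidth is 1.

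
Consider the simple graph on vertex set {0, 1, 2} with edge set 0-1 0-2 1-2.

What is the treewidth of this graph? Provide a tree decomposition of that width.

Treewidth 2.
One such decomposition:
Bags: B1 = {0, 1, 2}
Tree: (single bag)

With just one bag of size 3, the width is 3 − 1 = 2, so tw(G) ≤ 2. Conversely, {0, 1, 2} is a clique of size 3, and the vertices of any clique must share a bag in every tree decomposition; so some bag has ≥ 3 vertices and tw(G) ≥ 2. Hence tw(G) = 2 exactly.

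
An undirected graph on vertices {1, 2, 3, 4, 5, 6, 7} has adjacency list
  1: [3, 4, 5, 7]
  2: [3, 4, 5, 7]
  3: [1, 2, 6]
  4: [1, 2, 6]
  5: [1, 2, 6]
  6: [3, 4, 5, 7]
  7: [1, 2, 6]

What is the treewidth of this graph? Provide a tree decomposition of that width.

Treewidth 3.
Bags: B1 = {1, 2, 4, 6}  B2 = {1, 2, 6, 7}  B3 = {1, 2, 5, 6}  B4 = {1, 2, 3, 6}
Tree: B1–B2, B2–B3, B3–B4

Every bag has size at most 4, so the width is 4 − 1 = 3 and tw(G) ≤ 3. For the lower bound: the 4 vertex sets {4,6}, {2,7}, {1}, {5} are disjoint, each induces a connected subgraph, and every pair is joined by at least one edge of G. Contracting each set to a single vertex therefore yields K_{4} as a minor, and since treewidth is minor-monotone, tw(G) ≥ tw(K_{4}) = 3. The upper and lower bounds meet at 3, so that is the treewidth.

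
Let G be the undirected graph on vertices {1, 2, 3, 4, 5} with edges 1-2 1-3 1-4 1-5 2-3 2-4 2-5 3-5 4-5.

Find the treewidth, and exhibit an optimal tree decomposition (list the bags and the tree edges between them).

Treewidth 3.
One optimal decomposition is:
Bags: B1 = {1, 2, 4, 5}  B2 = {1, 2, 3, 5}
Tree: B1–B2

Every bag has size at most 4, so the width is 4 − 1 = 3 and tw(G) ≤ 3. Conversely, {1, 2, 3, 5} is a clique of size 4, and the vertices of any clique must share a bag in every tree decomposition; so some bag has ≥ 4 vertices and tw(G) ≥ 3. The upper and lower bounds meet at 3, so that is the treewidth.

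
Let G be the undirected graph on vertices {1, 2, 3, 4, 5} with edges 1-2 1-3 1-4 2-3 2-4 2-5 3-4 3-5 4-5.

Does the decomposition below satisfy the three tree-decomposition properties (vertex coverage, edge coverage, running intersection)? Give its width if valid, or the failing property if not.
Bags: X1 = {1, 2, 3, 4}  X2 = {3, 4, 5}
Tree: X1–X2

A tree decomposition must satisfy three properties: every vertex lies in some bag; for every edge, both endpoints lie together in some bag; and for every vertex, the bags containing it form a connected subtree. Here edge (2,5) lies in no bag, so the decomposition is invalid.

No — edge (2,5) lies in no bag.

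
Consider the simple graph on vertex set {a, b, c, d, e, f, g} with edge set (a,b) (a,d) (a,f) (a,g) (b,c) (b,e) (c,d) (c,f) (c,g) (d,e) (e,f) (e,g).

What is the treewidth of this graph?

3

A width-3 tree decomposition is:
Bags: B1 = {a, c, d, e}  B2 = {a, b, c, e}  B3 = {a, c, e, g}  B4 = {a, c, e, f}
Tree: B1–B2, B2–B3, B3–B4
Every bag has size at most 4, so the width is 4 − 1 = 3 and tw(G) ≤ 3. For the lower bound: the 4 vertex sets {d,e}, {a,b}, {c}, {g} are disjoint, each induces a connected subgraph, and every pair is joined by at least one edge of G. Contracting each set to a single vertex therefore yields K_{4} as a minor, and since treewidth is minor-monotone, tw(G) ≥ tw(K_{4}) = 3. Therefore the treewidth is 3.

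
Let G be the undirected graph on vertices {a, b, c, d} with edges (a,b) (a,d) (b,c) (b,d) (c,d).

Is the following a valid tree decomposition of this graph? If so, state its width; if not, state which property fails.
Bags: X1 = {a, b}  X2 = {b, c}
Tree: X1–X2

A tree decomposition must satisfy three properties: every vertex lies in some bag; for every edge, both endpoints lie together in some bag; and for every vertex, the bags containing it form a connected subtree. Here vertex d appears in no bag, so the decomposition is invalid.

No — vertex d appears in no bag.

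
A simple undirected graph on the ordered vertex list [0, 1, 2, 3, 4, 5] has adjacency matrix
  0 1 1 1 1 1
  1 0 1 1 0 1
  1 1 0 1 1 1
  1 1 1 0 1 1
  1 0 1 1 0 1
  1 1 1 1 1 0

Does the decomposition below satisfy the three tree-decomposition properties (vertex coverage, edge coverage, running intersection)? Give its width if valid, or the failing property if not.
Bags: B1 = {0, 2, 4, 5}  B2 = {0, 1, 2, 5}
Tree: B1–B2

A tree decomposition must satisfy three properties: every vertex lies in some bag; for every edge, both endpoints lie together in some bag; and for every vertex, the bags containing it form a connected subtree. Here vertex 3 appears in no bag, so the decomposition is invalid.

No — vertex 3 appears in no bag.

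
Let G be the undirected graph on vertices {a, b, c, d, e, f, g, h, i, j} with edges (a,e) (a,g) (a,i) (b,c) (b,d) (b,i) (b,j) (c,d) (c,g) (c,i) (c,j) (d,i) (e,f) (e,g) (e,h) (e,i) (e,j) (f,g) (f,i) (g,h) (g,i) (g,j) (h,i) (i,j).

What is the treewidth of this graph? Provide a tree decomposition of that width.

Treewidth 3.
One such decomposition:
Bags: B1 = {c, g, i, j}  B2 = {e, g, i, j}  B3 = {b, c, i, j}  B4 = {e, g, h, i}  B5 = {a, e, g, i}  B6 = {b, c, d, i}  B7 = {e, f, g, i}
Tree: B1–B2, B1–B3, B2–B4, B2–B5, B3–B6, B2–B7

The largest bag has 4 vertices, giving width 3; this decomposition certifies tw(G) ≤ 3. On the other hand G contains the 4-clique {b, c, d, i}. A clique must lie in a single bag of any decomposition, so no decomposition can have width below 3. Therefore the treewidth is 3.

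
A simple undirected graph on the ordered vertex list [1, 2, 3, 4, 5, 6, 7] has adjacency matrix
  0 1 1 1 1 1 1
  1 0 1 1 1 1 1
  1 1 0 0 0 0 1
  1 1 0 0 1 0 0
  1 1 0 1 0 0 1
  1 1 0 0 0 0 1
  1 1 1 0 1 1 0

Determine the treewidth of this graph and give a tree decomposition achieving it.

Each bag holds 4 vertices, so the decomposition has width 3, which upper-bounds the treewidth. On the other hand G contains the 4-clique {1, 2, 4, 5}. A clique must lie in a single bag of any decomposition, so no decomposition can have width below 3. Therefore the treewidth is 3.

Treewidth 3.
One such decomposition:
Bags: B1 = {1, 2, 5, 7}  B2 = {1, 2, 3, 7}  B3 = {1, 2, 6, 7}  B4 = {1, 2, 4, 5}
Tree: B1–B2, B1–B3, B1–B4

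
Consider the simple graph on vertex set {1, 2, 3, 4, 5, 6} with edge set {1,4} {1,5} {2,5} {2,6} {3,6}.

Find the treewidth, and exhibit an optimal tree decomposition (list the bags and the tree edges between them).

Treewidth 1.
One optimal decomposition is:
Bags: B1 = {1, 4}  B2 = {1, 5}  B3 = {2, 5}  B4 = {2, 6}  B5 = {3, 6}
Tree: B1–B2, B2–B3, B3–B4, B4–B5

Each bag holds 2 vertices, so the decomposition has width 1, which upper-bounds the treewidth. Any graph with an edge has treewidth ≥ 1, and G has the edge 4–1. Therefore the treewidth is 1.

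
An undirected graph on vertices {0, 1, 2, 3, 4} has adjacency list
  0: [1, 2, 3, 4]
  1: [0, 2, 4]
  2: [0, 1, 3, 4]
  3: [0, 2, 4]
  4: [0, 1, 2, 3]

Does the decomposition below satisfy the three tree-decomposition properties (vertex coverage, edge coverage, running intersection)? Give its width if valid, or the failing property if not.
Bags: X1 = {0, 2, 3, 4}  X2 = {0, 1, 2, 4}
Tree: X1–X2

Vertex coverage: the bags together contain {0, 1, 2, 3, 4}, the full vertex set. Edge coverage: each edge of G has both endpoints in at least one bag. Running intersection: for every vertex, the bags containing it form a connected subtree. All three properties hold, so this is a valid tree decomposition of width max|bag| − 1 = 3, and hence tw(G) ≤ 3.

Yes; width 3.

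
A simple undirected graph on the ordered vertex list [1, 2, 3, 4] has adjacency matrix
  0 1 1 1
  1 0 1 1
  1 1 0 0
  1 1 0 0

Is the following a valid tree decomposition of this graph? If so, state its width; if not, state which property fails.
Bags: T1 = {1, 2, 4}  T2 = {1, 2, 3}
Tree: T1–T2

Yes; width 2.

Vertex coverage: the bags together contain {1, 2, 3, 4}, the full vertex set. Edge coverage: each edge of G has both endpoints in at least one bag. Running intersection: for every vertex, the bags containing it form a connected subtree. All three properties hold, so this is a valid tree decomposition of width max|bag| − 1 = 2, and hence tw(G) ≤ 2.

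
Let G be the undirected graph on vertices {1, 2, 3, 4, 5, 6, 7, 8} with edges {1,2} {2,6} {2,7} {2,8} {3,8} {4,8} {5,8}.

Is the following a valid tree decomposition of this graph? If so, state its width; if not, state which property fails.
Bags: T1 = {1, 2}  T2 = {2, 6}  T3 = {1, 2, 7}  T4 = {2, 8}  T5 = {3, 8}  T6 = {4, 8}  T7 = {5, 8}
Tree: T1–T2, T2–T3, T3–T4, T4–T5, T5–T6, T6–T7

No — bags containing vertex 1 are not connected in the tree.

A tree decomposition must satisfy three properties: every vertex lies in some bag; for every edge, both endpoints lie together in some bag; and for every vertex, the bags containing it form a connected subtree. Here bags containing vertex 1 are not connected in the tree, so the decomposition is invalid.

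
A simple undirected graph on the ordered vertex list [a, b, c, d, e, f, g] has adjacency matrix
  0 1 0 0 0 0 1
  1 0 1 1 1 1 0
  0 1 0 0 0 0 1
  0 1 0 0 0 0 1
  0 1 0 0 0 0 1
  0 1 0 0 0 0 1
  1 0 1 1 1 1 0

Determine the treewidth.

2

A width-2 tree decomposition is:
Bags: B1 = {a, b, g}  B2 = {b, e, g}  B3 = {b, c, g}  B4 = {b, f, g}  B5 = {b, d, g}
Tree: B1–B2, B2–B3, B3–B4, B4–B5
Each bag holds 3 vertices, so the decomposition has width 2, which upper-bounds the treewidth. The edges b–a–g–e–b form a cycle, so G is not a tree and its treewidth is at least 2. Hence tw(G) = 2 exactly.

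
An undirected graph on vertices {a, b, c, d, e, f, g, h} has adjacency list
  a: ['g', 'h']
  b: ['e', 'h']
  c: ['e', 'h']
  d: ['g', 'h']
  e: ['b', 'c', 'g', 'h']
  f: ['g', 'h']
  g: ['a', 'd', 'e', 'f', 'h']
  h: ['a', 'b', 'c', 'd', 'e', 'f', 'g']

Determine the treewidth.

2

A width-2 tree decomposition is:
Bags: B1 = {a, g, h}  B2 = {e, g, h}  B3 = {d, g, h}  B4 = {c, e, h}  B5 = {f, g, h}  B6 = {b, e, h}
Tree: B1–B2, B1–B3, B2–B4, B3–B5, B2–B6
Each bag holds 3 vertices, so the decomposition has width 2, which upper-bounds the treewidth. For the lower bound, the 3 vertices {d, g, h} are pairwise adjacent, and any tree decomposition puts a clique entirely inside one bag — forcing width ≥ 2. Combining the bounds, tw(G) = 2.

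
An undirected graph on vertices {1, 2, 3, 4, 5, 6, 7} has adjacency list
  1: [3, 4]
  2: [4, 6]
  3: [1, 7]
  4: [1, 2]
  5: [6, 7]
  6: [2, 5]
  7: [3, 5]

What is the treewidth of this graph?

2

A width-2 tree decomposition is:
Bags: B1 = {2, 4, 6}  B2 = {4, 5, 6}  B3 = {4, 5, 7}  B4 = {3, 4, 7}  B5 = {1, 3, 4}
Tree: B1–B2, B2–B3, B3–B4, B4–B5
The largest bag has 3 vertices, giving width 2; this decomposition certifies tw(G) ≤ 2. Since 4–2–6–5–7–3–1–4 is a cycle in G, G is not acyclic. Forests are exactly the graphs of treewidth ≤ 1, so tw(G) ≥ 2. Therefore the treewidth is 2.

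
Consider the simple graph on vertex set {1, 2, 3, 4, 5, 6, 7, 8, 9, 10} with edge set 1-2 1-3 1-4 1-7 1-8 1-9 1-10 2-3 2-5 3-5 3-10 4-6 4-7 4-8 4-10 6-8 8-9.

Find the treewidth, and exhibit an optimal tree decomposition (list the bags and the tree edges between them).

The largest bag has 3 vertices, giving width 2; this decomposition certifies tw(G) ≤ 2. For the lower bound, the 3 vertices {1, 8, 9} are pairwise adjacent, and any tree decomposition puts a clique entirely inside one bag — forcing width ≥ 2. Therefore the treewidth is 2.

Treewidth 2.
One such decomposition:
Bags: B1 = {1, 4, 10}  B2 = {1, 3, 10}  B3 = {1, 4, 8}  B4 = {4, 6, 8}  B5 = {1, 2, 3}  B6 = {1, 4, 7}  B7 = {2, 3, 5}  B8 = {1, 8, 9}
Tree: B1–B2, B1–B3, B3–B4, B2–B5, B1–B6, B5–B7, B3–B8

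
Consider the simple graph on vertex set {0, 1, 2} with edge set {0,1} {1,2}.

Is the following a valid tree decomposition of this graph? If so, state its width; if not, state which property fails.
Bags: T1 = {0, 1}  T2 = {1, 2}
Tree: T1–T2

Vertex coverage: the bags together contain {0, 1, 2}, the full vertex set. Edge coverage: each edge of G has both endpoints in at least one bag. Running intersection: for every vertex, the bags containing it form a connected subtree. All three properties hold, so this is a valid tree decomposition of width max|bag| − 1 = 1, and hence tw(G) ≤ 1.

Yes; width 1.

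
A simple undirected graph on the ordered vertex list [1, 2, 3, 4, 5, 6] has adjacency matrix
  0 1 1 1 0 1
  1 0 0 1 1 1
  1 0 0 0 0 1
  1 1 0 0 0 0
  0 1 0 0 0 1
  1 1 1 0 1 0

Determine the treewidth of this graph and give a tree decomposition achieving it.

The largest bag has 3 vertices, giving width 2; this decomposition certifies tw(G) ≤ 2. On the other hand G contains the 3-clique {1, 2, 4}. A clique must lie in a single bag of any decomposition, so no decomposition can have width below 2. The upper and lower bounds meet at 2, so that is the treewidth.

Treewidth 2.
Bags: B1 = {1, 2, 4}  B2 = {1, 2, 6}  B3 = {2, 5, 6}  B4 = {1, 3, 6}
Tree: B1–B2, B2–B3, B2–B4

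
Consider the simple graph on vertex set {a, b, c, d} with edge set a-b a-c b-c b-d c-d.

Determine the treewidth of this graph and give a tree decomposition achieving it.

Each bag holds 3 vertices, so the decomposition has width 2, which upper-bounds the treewidth. Conversely, {b, c, d} is a clique of size 3, and the vertices of any clique must share a bag in every tree decomposition; so some bag has ≥ 3 vertices and tw(G) ≥ 2. The upper and lower bounds meet at 2, so that is the treewidth.

Treewidth 2.
One such decomposition:
Bags: B1 = {a, b, c}  B2 = {b, c, d}
Tree: B1–B2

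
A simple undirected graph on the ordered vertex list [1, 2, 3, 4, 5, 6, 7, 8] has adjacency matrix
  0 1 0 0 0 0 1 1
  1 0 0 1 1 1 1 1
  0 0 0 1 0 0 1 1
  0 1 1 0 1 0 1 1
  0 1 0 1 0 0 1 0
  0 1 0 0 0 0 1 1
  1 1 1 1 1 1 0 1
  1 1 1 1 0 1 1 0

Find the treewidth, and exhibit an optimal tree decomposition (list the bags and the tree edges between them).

Treewidth 3.
Bags: B1 = {2, 6, 7, 8}  B2 = {2, 4, 7, 8}  B3 = {2, 4, 5, 7}  B4 = {3, 4, 7, 8}  B5 = {1, 2, 7, 8}
Tree: B1–B2, B2–B3, B2–B4, B2–B5

Every bag has size at most 4, so the width is 4 − 1 = 3 and tw(G) ≤ 3. For the lower bound, the 4 vertices {1, 2, 7, 8} are pairwise adjacent, and any tree decomposition puts a clique entirely inside one bag — forcing width ≥ 3. Hence tw(G) = 3 exactly.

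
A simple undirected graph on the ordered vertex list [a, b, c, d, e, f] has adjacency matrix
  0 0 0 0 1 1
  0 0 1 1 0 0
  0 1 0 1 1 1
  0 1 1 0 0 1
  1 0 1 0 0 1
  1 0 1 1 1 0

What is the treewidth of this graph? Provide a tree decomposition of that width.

Treewidth 2.
One optimal decomposition is:
Bags: B1 = {c, e, f}  B2 = {a, e, f}  B3 = {c, d, f}  B4 = {b, c, d}
Tree: B1–B2, B1–B3, B3–B4

The largest bag has 3 vertices, giving width 2; this decomposition certifies tw(G) ≤ 2. On the other hand G contains the 3-clique {c, d, f}. A clique must lie in a single bag of any decomposition, so no decomposition can have width below 2. Therefore the treewidth is 2.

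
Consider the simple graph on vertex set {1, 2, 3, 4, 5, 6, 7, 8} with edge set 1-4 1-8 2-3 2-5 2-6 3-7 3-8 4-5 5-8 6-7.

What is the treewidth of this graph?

A width-2 tree decomposition is:
Bags: B1 = {1, 4, 8}  B2 = {4, 5, 8}  B3 = {3, 5, 8}  B4 = {2, 3, 5}  B5 = {2, 3, 7}  B6 = {2, 6, 7}
Tree: B1–B2, B2–B3, B3–B4, B4–B5, B5–B6
Every bag has size at most 3, so the width is 3 − 1 = 2 and tw(G) ≤ 2. The edges 1–4–5–8–1 form a cycle, so G is not a tree and its treewidth is at least 2. Hence tw(G) = 2 exactly.

2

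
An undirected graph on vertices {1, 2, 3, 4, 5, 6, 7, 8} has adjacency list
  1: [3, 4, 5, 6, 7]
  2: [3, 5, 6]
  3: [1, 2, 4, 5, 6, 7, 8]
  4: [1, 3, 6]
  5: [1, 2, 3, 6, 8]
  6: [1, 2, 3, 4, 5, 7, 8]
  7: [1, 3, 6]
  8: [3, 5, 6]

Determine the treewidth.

3

A width-3 tree decomposition is:
Bags: B1 = {1, 3, 5, 6}  B2 = {1, 3, 4, 6}  B3 = {2, 3, 5, 6}  B4 = {3, 5, 6, 8}  B5 = {1, 3, 6, 7}
Tree: B1–B2, B1–B3, B3–B4, B1–B5
Each bag holds 4 vertices, so the decomposition has width 3, which upper-bounds the treewidth. Conversely, {3, 5, 6, 8} is a clique of size 4, and the vertices of any clique must share a bag in every tree decomposition; so some bag has ≥ 4 vertices and tw(G) ≥ 3. The upper and lower bounds meet at 3, so that is the treewidth.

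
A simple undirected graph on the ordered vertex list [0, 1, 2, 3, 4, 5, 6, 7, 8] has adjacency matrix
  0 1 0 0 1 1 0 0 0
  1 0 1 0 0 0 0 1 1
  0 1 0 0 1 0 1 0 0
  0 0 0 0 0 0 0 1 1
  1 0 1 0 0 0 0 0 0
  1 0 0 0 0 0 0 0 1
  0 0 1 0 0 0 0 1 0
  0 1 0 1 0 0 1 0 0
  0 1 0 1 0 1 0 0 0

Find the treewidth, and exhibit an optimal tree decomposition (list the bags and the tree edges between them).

Treewidth 3.
One optimal decomposition is:
Bags: B1 = {0, 2, 4, 6}  B2 = {0, 1, 2, 6}  B3 = {0, 1, 6, 7}  B4 = {0, 1, 5, 7}  B5 = {1, 5, 7, 8}  B6 = {3, 5, 7, 8}
Tree: B1–B2, B2–B3, B3–B4, B4–B5, B5–B6

The largest bag has 4 vertices, giving width 3; this decomposition certifies tw(G) ≤ 3. For the lower bound: the 4 vertex sets {2,4,6}, {0}, {1}, {3,5,7,8} are disjoint, each induces a connected subgraph, and every pair is joined by at least one edge of G. Contracting each set to a single vertex therefore yields K_{4} as a minor, and since treewidth is minor-monotone, tw(G) ≥ tw(K_{4}) = 3. The upper and lower bounds meet at 3, so that is the treewidth.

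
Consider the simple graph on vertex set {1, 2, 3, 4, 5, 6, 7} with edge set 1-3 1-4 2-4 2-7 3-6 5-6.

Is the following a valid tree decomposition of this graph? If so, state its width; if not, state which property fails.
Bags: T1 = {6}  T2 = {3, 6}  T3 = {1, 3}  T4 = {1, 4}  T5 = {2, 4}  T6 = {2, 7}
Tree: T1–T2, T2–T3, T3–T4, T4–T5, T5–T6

No — vertex 5 appears in no bag.

A tree decomposition must satisfy three properties: every vertex lies in some bag; for every edge, both endpoints lie together in some bag; and for every vertex, the bags containing it form a connected subtree. Here vertex 5 appears in no bag, so the decomposition is invalid.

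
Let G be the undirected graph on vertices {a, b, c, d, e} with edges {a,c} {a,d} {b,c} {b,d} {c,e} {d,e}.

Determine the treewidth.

2

A width-2 tree decomposition is:
Bags: B1 = {b, c, d}  B2 = {c, d, e}  B3 = {a, c, d}
Tree: B1–B2, B2–B3
Each bag holds 3 vertices, so the decomposition has width 2, which upper-bounds the treewidth. For the lower bound, G contains the cycle b–d–e–c–b, so G is not a forest; only forests have treewidth ≤ 1, hence tw(G) ≥ 2. Hence tw(G) = 2 exactly.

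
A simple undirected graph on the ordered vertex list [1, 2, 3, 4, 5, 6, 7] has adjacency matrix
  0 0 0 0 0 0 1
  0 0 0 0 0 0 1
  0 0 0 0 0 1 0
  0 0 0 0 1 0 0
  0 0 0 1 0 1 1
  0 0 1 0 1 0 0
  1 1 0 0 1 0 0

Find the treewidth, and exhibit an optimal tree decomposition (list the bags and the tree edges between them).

Every bag has size at most 2, so the width is 2 − 1 = 1 and tw(G) ≤ 1. G has an edge, so its treewidth is at least 1. The upper and lower bounds meet at 1, so that is the treewidth.

Treewidth 1.
Bags: B1 = {5, 7}  B2 = {1, 7}  B3 = {4, 5}  B4 = {5, 6}  B5 = {3, 6}  B6 = {2, 7}
Tree: B1–B2, B1–B3, B3–B4, B4–B5, B1–B6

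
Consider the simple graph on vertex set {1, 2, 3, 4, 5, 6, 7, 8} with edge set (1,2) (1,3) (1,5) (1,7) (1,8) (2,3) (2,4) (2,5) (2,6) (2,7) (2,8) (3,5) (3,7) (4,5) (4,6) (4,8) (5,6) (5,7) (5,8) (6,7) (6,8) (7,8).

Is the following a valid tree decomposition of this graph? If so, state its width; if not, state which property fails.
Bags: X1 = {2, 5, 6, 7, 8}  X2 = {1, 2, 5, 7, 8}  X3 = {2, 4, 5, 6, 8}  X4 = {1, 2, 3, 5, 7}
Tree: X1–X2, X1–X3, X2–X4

Yes; width 4.

Vertex coverage: the bags together contain {1, 2, 3, 4, 5, 6, 7, 8}, the full vertex set. Edge coverage: each edge of G has both endpoints in at least one bag. Running intersection: for every vertex, the bags containing it form a connected subtree. All three properties hold, so this is a valid tree decomposition of width max|bag| − 1 = 4, and hence tw(G) ≤ 4.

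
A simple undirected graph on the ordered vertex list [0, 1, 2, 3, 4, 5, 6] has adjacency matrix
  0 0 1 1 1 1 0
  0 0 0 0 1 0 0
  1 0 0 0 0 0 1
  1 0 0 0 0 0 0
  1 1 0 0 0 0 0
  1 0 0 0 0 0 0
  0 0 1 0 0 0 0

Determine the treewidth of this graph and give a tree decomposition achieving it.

Every bag has size at most 2, so the width is 2 − 1 = 1 and tw(G) ≤ 1. Any graph with an edge has treewidth ≥ 1, and G has the edge 0–4. Hence tw(G) = 1 exactly.

Treewidth 1.
Bags: B1 = {0, 4}  B2 = {0, 2}  B3 = {0, 5}  B4 = {0, 3}  B5 = {2, 6}  B6 = {1, 4}
Tree: B1–B2, B1–B3, B3–B4, B2–B5, B1–B6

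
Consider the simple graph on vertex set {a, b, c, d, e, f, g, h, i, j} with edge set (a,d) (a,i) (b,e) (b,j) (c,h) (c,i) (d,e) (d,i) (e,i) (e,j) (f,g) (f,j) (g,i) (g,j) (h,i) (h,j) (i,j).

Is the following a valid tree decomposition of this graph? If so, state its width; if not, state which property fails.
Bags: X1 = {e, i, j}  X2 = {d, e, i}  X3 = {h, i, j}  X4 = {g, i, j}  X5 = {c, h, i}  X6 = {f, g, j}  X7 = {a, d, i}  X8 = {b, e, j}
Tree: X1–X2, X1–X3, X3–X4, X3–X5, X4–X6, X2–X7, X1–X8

Vertex coverage: the bags together contain {a, b, c, d, e, f, g, h, i, j}, the full vertex set. Edge coverage: each edge of G has both endpoints in at least one bag. Running intersection: for every vertex, the bags containing it form a connected subtree. All three properties hold, so this is a valid tree decomposition of width max|bag| − 1 = 2, and hence tw(G) ≤ 2.

Yes; width 2.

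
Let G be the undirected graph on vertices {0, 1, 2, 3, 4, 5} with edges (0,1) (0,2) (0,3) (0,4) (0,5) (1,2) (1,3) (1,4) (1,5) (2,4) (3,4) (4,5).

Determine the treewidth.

3

A width-3 tree decomposition is:
Bags: B1 = {0, 1, 2, 4}  B2 = {0, 1, 3, 4}  B3 = {0, 1, 4, 5}
Tree: B1–B2, B2–B3
Every bag has size at most 4, so the width is 4 − 1 = 3 and tw(G) ≤ 3. For the lower bound, the 4 vertices {0, 1, 2, 4} are pairwise adjacent, and any tree decomposition puts a clique entirely inside one bag — forcing width ≥ 3. The upper and lower bounds meet at 3, so that is the treewidth.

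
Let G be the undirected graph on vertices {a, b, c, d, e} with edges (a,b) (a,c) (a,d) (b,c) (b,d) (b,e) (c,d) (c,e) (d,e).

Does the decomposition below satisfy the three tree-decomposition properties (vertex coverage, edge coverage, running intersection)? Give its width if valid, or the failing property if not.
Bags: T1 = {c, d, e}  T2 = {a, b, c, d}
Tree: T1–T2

No — edge (b,e) lies in no bag.

A tree decomposition must satisfy three properties: every vertex lies in some bag; for every edge, both endpoints lie together in some bag; and for every vertex, the bags containing it form a connected subtree. Here edge (b,e) lies in no bag, so the decomposition is invalid.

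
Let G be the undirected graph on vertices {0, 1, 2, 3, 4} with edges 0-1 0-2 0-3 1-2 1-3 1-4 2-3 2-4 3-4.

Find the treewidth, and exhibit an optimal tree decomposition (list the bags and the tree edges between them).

Every bag has size at most 4, so the width is 4 − 1 = 3 and tw(G) ≤ 3. For the lower bound, the 4 vertices {0, 1, 2, 3} are pairwise adjacent, and any tree decomposition puts a clique entirely inside one bag — forcing width ≥ 3. The upper and lower bounds meet at 3, so that is the treewidth.

Treewidth 3.
One optimal decomposition is:
Bags: B1 = {1, 2, 3, 4}  B2 = {0, 1, 2, 3}
Tree: B1–B2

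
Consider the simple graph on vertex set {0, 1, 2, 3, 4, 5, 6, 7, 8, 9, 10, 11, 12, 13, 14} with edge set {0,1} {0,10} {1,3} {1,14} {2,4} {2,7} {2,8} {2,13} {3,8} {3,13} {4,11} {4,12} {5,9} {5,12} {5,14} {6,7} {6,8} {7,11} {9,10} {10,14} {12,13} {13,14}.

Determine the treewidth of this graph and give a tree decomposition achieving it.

Treewidth 3.
One such decomposition:
Bags: B1 = {0, 5, 9, 10}  B2 = {0, 5, 10, 14}  B3 = {0, 1, 5, 14}  B4 = {1, 5, 12, 14}  B5 = {1, 12, 13, 14}  B6 = {1, 3, 12, 13}  B7 = {3, 4, 12, 13}  B8 = {2, 3, 4, 13}  B9 = {2, 3, 4, 8}  B10 = {2, 4, 8, 11}  B11 = {2, 7, 8, 11}  B12 = {6, 7, 8, 11}
Tree: B1–B2, B2–B3, B3–B4, B4–B5, B5–B6, B6–B7, B7–B8, B8–B9, B9–B10, B10–B11, B11–B12

Each bag holds 4 vertices, so the decomposition has width 3, which upper-bounds the treewidth. For the lower bound: the 4 vertex sets {0,9,10}, {5}, {14}, {1,3,12,13} are disjoint, each induces a connected subgraph, and every pair is joined by at least one edge of G. Contracting each set to a single vertex therefore yields K_{4} as a minor, and since treewidth is minor-monotone, tw(G) ≥ tw(K_{4}) = 3. The upper and lower bounds meet at 3, so that is the treewidth.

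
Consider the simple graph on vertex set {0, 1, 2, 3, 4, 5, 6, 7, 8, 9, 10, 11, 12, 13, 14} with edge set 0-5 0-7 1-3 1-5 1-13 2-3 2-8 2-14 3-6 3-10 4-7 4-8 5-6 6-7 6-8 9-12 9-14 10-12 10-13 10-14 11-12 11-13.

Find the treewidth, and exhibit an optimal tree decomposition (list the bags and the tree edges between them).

Every bag has size at most 4, so the width is 4 − 1 = 3 and tw(G) ≤ 3. For the lower bound: the 4 vertex sets {9,11,12}, {13}, {10}, {1,2,3,14} are disjoint, each induces a connected subgraph, and every pair is joined by at least one edge of G. Contracting each set to a single vertex therefore yields K_{4} as a minor, and since treewidth is minor-monotone, tw(G) ≥ tw(K_{4}) = 3. Combining the bounds, tw(G) = 3.

Treewidth 3.
Bags: B1 = {9, 11, 12, 13}  B2 = {9, 10, 12, 13}  B3 = {9, 10, 13, 14}  B4 = {1, 10, 13, 14}  B5 = {1, 3, 10, 14}  B6 = {1, 2, 3, 14}  B7 = {1, 2, 3, 5}  B8 = {2, 3, 5, 6}  B9 = {2, 5, 6, 8}  B10 = {0, 5, 6, 8}  B11 = {0, 6, 7, 8}  B12 = {0, 4, 7, 8}
Tree: B1–B2, B2–B3, B3–B4, B4–B5, B5–B6, B6–B7, B7–B8, B8–B9, B9–B10, B10–B11, B11–B12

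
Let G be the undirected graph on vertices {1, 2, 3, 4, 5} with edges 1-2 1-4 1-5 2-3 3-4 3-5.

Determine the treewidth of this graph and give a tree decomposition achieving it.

Treewidth 2.
One such decomposition:
Bags: B1 = {1, 2, 3}  B2 = {1, 3, 4}  B3 = {1, 3, 5}
Tree: B1–B2, B2–B3

The largest bag has 3 vertices, giving width 2; this decomposition certifies tw(G) ≤ 2. For the lower bound, G contains the cycle 2–1–4–3–2, so G is not a forest; only forests have treewidth ≤ 1, hence tw(G) ≥ 2. Therefore the treewidth is 2.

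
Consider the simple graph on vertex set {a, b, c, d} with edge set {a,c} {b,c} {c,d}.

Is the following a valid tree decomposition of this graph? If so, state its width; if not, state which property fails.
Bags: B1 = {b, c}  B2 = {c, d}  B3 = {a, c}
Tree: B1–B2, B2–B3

Checking the three conditions: (i) the bags cover all of {a, b, c, d}; (ii) for each edge, some bag contains both endpoints; (iii) the bags containing any fixed vertex form a subtree. All hold, so the decomposition is valid with width 2 − 1 = 1.

Yes; width 1.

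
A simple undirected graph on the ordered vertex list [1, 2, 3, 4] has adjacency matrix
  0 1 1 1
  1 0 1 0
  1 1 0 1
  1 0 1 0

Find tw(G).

2

A width-2 tree decomposition is:
Bags: B1 = {1, 2, 3}  B2 = {1, 3, 4}
Tree: B1–B2
The largest bag has 3 vertices, giving width 2; this decomposition certifies tw(G) ≤ 2. For the lower bound, the 3 vertices {1, 2, 3} are pairwise adjacent, and any tree decomposition puts a clique entirely inside one bag — forcing width ≥ 2. Therefore the treewidth is 2.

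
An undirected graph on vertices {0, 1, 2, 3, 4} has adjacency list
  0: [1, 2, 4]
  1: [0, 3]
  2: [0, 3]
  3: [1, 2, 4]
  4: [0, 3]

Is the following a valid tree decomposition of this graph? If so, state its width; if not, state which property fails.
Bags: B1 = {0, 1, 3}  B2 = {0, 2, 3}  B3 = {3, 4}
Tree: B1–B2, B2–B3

A tree decomposition must satisfy three properties: every vertex lies in some bag; for every edge, both endpoints lie together in some bag; and for every vertex, the bags containing it form a connected subtree. Here edge (0,4) lies in no bag, so the decomposition is invalid.

No — edge (0,4) lies in no bag.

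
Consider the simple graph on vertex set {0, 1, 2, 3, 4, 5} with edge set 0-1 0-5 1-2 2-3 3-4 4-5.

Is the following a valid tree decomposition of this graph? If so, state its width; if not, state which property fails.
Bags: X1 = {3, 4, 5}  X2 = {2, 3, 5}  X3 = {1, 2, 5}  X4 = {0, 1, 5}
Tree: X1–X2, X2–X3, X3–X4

Vertex coverage: the bags together contain {0, 1, 2, 3, 4, 5}, the full vertex set. Edge coverage: each edge of G has both endpoints in at least one bag. Running intersection: for every vertex, the bags containing it form a connected subtree. All three properties hold, so this is a valid tree decomposition of width max|bag| − 1 = 2, and hence tw(G) ≤ 2.

Yes; width 2.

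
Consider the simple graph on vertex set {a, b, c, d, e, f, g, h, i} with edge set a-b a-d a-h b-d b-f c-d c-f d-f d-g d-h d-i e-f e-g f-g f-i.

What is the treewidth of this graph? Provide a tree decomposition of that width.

Treewidth 2.
One such decomposition:
Bags: B1 = {b, d, f}  B2 = {d, f, g}  B3 = {a, b, d}  B4 = {a, d, h}  B5 = {d, f, i}  B6 = {e, f, g}  B7 = {c, d, f}
Tree: B1–B2, B1–B3, B3–B4, B2–B5, B2–B6, B2–B7

The largest bag has 3 vertices, giving width 2; this decomposition certifies tw(G) ≤ 2. On the other hand G contains the 3-clique {a, d, h}. A clique must lie in a single bag of any decomposition, so no decomposition can have width below 2. Therefore the treewidth is 2.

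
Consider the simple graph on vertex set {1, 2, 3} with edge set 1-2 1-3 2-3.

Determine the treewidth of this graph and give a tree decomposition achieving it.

A single bag containing all 3 vertices is trivially a valid decomposition of width 2. For the lower bound, the 3 vertices {1, 2, 3} are pairwise adjacent, and any tree decomposition puts a clique entirely inside one bag — forcing width ≥ 2. Hence tw(G) = 2 exactly.

Treewidth 2.
One optimal decomposition is:
Bags: B1 = {1, 2, 3}
Tree: (single bag)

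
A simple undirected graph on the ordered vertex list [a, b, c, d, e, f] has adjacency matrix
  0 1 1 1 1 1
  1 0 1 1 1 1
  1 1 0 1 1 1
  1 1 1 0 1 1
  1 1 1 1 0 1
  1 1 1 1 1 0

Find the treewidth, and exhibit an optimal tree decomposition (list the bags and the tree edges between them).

With just one bag of size 6, the width is 6 − 1 = 5, so tw(G) ≤ 5. Conversely, {a, b, c, d, e, f} is a clique of size 6, and the vertices of any clique must share a bag in every tree decomposition; so some bag has ≥ 6 vertices and tw(G) ≥ 5. Therefore the treewidth is 5.

Treewidth 5.
One optimal decomposition is:
Bags: B1 = {a, b, c, d, e, f}
Tree: (single bag)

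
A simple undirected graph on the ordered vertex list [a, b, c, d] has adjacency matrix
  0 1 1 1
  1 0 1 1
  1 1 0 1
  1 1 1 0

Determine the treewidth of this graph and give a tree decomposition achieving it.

Treewidth 3.
Bags: B1 = {a, b, c, d}
Tree: (single bag)

With just one bag of size 4, the width is 4 − 1 = 3, so tw(G) ≤ 3. Conversely, {a, b, c, d} is a clique of size 4, and the vertices of any clique must share a bag in every tree decomposition; so some bag has ≥ 4 vertices and tw(G) ≥ 3. The upper and lower bounds meet at 3, so that is the treewidth.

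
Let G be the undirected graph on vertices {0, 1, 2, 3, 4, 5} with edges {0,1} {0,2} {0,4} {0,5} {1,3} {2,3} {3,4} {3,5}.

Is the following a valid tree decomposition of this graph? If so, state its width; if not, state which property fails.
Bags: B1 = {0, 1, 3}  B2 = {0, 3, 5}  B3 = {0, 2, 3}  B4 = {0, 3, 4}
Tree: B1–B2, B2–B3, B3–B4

Checking the three conditions: (i) the bags cover all of {0, 1, 2, 3, 4, 5}; (ii) for each edge, some bag contains both endpoints; (iii) the bags containing any fixed vertex form a subtree. All hold, so the decomposition is valid with width 3 − 1 = 2.

Yes; width 2.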